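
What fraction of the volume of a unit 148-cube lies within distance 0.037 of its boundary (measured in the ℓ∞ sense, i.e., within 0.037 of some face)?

Shell fraction = 1 - (1-0.074)^148 ≈ 0.999989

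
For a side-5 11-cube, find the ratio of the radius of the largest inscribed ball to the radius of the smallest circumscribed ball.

r_in / r_out = (5/2) / (5√11/2) = 1/√11 ≈ 0.301511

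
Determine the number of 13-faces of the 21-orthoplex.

An n-cross-polytope has 2^(k+1)·C(n,k+1) k-faces. Here 2^14·C(21,14) = 16384·116280 = 1905131520.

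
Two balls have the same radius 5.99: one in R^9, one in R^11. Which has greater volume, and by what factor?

V_9(5.99) ≈ 3.27461e+07, V_11(5.99) ≈ 6.7112e+08. The 11-ball is larger by a factor of 20.49.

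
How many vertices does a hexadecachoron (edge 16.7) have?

Each 0-face is the convex hull of 1 vertex, one chosen as ±e_i from each of 1 distinct axis: 2^1·C(4,1) = 8.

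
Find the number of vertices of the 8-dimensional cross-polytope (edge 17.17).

The vertices are ±e_1, ..., ±e_8, so there are 2·8 = 16.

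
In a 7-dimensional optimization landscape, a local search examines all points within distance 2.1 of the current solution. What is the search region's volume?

V_7(2.1) = π^(7/2) · (2.1)^7 / Γ(7/2 + 1) ≈ 850.972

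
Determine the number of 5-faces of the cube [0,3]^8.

Number of 5-faces = C(8,5) · 2^(8-5) = 56 · 8 = 448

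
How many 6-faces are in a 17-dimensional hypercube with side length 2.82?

f_6(17-cube) = (17 choose 6) · 2^11 = 25346048.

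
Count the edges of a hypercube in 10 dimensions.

The 10-cube has n·2^(n-1) = 10·2^9 = 10·512 = 5120 edges.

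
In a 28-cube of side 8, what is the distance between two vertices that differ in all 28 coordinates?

The space diagonal of an n-cube of side s is s√n. Here 8·√28 ≈ 42.332.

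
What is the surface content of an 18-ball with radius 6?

|∂B_18(6)| = 29386561536·π^9/35 ≈ 2.50282e+13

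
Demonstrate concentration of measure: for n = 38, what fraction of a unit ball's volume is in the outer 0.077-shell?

1 - (1-0.077)^38 ≈ 0.952394 ≈ 95.24%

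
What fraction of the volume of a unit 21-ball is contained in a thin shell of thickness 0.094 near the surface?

V(inner)/V(outer) = ((1-0.094)/1)^21 ≈ 0.1258, so the shell fraction is 0.874197.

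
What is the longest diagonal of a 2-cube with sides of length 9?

Diagonal = √2 · 9 ≈ 12.7279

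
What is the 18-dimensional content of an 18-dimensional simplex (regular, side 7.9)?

V_18 = √(19) · 7.9^18 / (18! · 2^(18/2)) ≈ 0.0191009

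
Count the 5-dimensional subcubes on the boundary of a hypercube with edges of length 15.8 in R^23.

Number of 5-faces = C(23,5) · 2^(23-5) = 33649 · 262144 = 8820883456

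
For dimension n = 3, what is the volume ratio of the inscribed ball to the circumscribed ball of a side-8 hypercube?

V_in / V_out = (r_in/r_out)^3 = (1/√3)^3 = 3^(-3/2) ≈ 0.19245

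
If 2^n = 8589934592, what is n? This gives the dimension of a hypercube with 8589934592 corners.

Since 2^n = 8589934592, we have n = 33.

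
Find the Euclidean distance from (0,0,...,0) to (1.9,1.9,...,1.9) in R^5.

d = √(1.9² + 1.9² + ... + 1.9²) [5 terms] = √(5·1.9²) = 1.9√5 ≈ 4.24853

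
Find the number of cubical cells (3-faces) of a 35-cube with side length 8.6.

Choose 3 of 35 axes to span the face (C(35,3) = 6545 ways), then fix each of the remaining 32 coordinates at one of its two extreme values (2^32 = 4294967296 ways): 6545·4294967296 = 28110560952320.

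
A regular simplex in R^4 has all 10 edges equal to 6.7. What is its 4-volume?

Volume = 6.7^4 · √(5/2^4) / 4! ≈ 46.9367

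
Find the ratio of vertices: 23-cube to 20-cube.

The 23-cube has 2^23 = 8388608 vertices. The 20-cube has 2^20 = 1048576 vertices. Ratio: 8388608/1048576 = 8.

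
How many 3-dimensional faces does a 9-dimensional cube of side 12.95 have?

Choose 3 of 9 axes to span the face (C(9,3) = 84 ways), then fix each of the remaining 6 coordinates at one of its two extreme values (2^6 = 64 ways): 84·64 = 5376.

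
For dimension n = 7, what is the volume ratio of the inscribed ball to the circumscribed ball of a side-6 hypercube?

Volume scales as r^n, and r_in/r_out = 1/√7, giving (1/√7)^7 ≈ 0.00110194.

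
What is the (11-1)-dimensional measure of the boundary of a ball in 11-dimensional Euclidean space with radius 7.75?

S = n·V_n(r)/r = 11·V_11(7.75)/7.75 (volume-to-surface relation), giving 1.62e+10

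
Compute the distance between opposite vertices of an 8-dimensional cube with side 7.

Diagonal = √8 · 7 ≈ 19.799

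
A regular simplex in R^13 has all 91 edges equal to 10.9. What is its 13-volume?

For a regular n-simplex with edge a, V = (a^n / n!)·√((n+1)/2^n). With a=10.9, n=13: V ≈ 203.532.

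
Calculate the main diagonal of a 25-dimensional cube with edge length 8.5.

d = √(8.5² + 8.5² + ... + 8.5²) [25 terms] = √(25·8.5²) = 8.5√25 = 42.5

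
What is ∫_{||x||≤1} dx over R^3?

Volume = π^{3/2}·(1)^3/Γ(5/2) = 4·π/3 ≈ 4.18879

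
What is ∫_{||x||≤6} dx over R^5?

Volume = π^{5/2}·(6)^5/Γ(7/2) = 20736·π^2/5 ≈ 40931.2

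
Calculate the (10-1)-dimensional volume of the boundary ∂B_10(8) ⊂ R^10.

|∂B_10(8)| = 33554432·π^5/3 ≈ 3.42277e+09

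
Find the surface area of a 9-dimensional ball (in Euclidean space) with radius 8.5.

|∂B_9(8.5)| = 6975757441·π^4/840 ≈ 8.08931e+08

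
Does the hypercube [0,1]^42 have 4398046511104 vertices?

True. The 42-cube has 2^42 = 4398046511104 vertices.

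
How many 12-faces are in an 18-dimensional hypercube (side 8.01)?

f_12(18-cube) = (18 choose 12) · 2^6 = 1188096.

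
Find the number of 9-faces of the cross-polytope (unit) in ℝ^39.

Number of 9-faces = 2^(9+1) · C(39,9+1) = 1024 · 635745396 = 651003285504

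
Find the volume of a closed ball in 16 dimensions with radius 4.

V_16(4) = π^(16/2) · (4)^16 / Γ(16/2 + 1) = 33554432·π^8/315 ≈ 1.01074e+09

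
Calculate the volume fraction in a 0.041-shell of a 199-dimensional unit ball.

Shell fraction = 1 - (1-0.041)^199 ≈ 0.999759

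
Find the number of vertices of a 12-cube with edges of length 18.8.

Each vertex is a binary string of length 12, so there are 2^12 = 4096.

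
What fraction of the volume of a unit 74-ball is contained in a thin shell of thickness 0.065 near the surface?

V(inner)/V(outer) = ((1-0.065)/1)^74 ≈ 0.006919, so the shell fraction is 0.993081.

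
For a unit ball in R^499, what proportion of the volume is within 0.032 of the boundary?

V(inner)/V(outer) = ((1-0.032)/1)^499 ≈ 8.95e-08, so the shell fraction is 0.9999999105.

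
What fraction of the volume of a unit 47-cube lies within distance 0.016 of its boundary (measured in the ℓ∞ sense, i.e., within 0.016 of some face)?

The inner cube has side 1-2·0.016 = 0.968 and volume (0.968)^47 ≈ 0.2168, so the shell holds 0.783159 of the volume.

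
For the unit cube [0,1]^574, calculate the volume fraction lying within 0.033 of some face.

Shell fraction = 1 - (1-0.066)^574 ≈ 1 - 9.53e-18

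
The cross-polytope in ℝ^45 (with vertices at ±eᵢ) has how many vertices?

The vertices are ±e_1, ..., ±e_45, so there are 2·45 = 90.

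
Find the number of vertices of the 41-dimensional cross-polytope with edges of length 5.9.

Number of vertices = 2n = 82.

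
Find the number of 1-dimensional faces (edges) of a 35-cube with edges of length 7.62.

Number of 1-faces = C(35,1)·2^(35-1) = 35·17179869184 = 601295421440.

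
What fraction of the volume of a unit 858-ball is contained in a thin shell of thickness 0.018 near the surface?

V(inner)/V(outer) = ((1-0.018)/1)^858 ≈ 1.705e-07, so the shell fraction is 0.9999998295.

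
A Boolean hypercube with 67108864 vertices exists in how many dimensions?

2^n = 67108864 ⇒ n = log_2(67108864) = 26.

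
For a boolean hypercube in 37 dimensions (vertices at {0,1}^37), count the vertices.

An n-cube has 2^n vertices; for n = 37 that is 2^37 = 137438953472.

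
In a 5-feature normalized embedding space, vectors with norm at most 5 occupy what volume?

V = 5000·π^2/3 ≈ 16449.3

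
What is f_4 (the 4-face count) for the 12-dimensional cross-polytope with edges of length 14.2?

f_4(12-orthoplex) = 2^5 · (12 choose 5) = 25344.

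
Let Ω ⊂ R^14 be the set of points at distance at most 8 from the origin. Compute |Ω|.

The n-ball volume is π^(n/2)·r^n/Γ(n/2+1). With n=14, r=8: V = 274877906944·π^7/315 ≈ 2.63559e+12.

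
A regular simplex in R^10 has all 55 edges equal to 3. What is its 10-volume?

Volume = 3^10 · √(11/2^10) / 10! ≈ 0.00168654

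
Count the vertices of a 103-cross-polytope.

The 103-dimensional cross-polytope has 2n = 2·103 = 206 vertices.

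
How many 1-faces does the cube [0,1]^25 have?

Each of the 2^25 = 33554432 vertices has degree 25; total edges = 25·2^25/2 = 419430400.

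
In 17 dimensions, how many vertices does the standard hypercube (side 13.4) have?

An n-cube has 2^n vertices; for n = 17 that is 2^17 = 131072.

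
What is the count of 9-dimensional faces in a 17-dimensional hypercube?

f_9(17-cube) = (17 choose 9) · 2^8 = 6223360.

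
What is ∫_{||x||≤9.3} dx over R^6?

Volume = π^{6/2}·(9.3)^6/Γ(4) ≈ 3.34346e+06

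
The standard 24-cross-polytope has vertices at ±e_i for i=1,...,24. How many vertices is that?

Number of vertices = 2n = 48.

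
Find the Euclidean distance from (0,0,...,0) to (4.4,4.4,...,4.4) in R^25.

The space diagonal of an n-cube of side s is s√n. Here 4.4·√25 = 22.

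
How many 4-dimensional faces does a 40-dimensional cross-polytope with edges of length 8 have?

An n-cross-polytope has 2^(k+1)·C(n,k+1) k-faces. Here 2^5·C(40,5) = 32·658008 = 21056256.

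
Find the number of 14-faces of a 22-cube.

An n-cube has C(n,k)·2^(n-k) k-faces. Here C(22,14)·2^8 = 319770·256 = 81861120.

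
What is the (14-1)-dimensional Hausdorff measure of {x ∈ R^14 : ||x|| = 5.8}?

|∂B_14(5.8)| ≈ 7.05197e+10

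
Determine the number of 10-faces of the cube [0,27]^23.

An n-cube has C(n,k)·2^(n-k) k-faces. Here C(23,10)·2^13 = 1144066·8192 = 9372188672.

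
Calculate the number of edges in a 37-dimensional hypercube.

Number of 1-faces = C(37,1)·2^(37-1) = 37·68719476736 = 2542620639232.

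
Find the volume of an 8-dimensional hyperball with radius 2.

The n-ball volume is π^(n/2)·r^n/Γ(n/2+1). With n=8, r=2: V = 32·π^4/3 ≈ 1039.03.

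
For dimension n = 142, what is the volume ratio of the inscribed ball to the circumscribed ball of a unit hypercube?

V_in/V_out = n^(-n/2) = 142^(-142/2) ≈ 1.54002e-153.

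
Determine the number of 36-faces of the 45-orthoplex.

An n-cross-polytope has 2^(k+1)·C(n,k+1) k-faces. Here 2^37·C(45,37) = 137438953472·215553195 = 29625405538345943040.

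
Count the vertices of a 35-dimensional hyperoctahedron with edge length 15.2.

The vertices are ±e_1, ..., ±e_35, so there are 2·35 = 70.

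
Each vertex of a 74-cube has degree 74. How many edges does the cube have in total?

The 74-cube has n·2^(n-1) = 74·2^73 = 74·9444732965739290427392 = 698910239464707491627008 edges.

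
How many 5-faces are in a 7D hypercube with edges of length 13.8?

f_5(7-cube) = (7 choose 5) · 2^2 = 84.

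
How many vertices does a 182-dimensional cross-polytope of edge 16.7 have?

The vertices are ±e_1, ..., ±e_182, so there are 2·182 = 364.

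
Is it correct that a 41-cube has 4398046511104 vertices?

False. The 41-cube has 2^41 = 2199023255552 vertices.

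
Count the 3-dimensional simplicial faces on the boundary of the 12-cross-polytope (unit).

Each 3-face is the convex hull of 4 vertices, one chosen as ±e_i from each of 4 distinct axes: 2^4·C(12,4) = 7920.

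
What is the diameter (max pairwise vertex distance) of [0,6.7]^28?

The space diagonal of an n-cube of side s is s√n. Here 6.7·√28 ≈ 35.4531.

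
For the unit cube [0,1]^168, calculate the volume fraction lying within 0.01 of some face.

1 - (1 - 2·0.01)^168 = 1 - 0.98^168 ≈ 0.966428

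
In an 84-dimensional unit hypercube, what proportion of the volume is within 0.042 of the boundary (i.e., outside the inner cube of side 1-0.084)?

Shell fraction = 1 - (1-0.084)^84 ≈ 0.99937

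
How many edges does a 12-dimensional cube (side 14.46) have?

Number of 1-faces = C(12,1)·2^(12-1) = 12·2048 = 24576.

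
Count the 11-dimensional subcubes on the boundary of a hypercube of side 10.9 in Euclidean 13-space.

An n-cube has C(n,k)·2^(n-k) k-faces. Here C(13,11)·2^2 = 78·4 = 312.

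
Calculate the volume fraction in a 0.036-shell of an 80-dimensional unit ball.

Shell fraction = 1 - (1-0.036)^80 ≈ 0.946769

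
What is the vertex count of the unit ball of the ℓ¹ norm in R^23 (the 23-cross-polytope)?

The 23-dimensional cross-polytope has 2n = 2·23 = 46 vertices.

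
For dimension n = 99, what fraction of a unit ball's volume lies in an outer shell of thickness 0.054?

1 - (1-0.054)^99 ≈ 0.995896 ≈ 99.59%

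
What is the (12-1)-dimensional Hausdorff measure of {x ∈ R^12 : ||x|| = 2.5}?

|∂B_12(2.5)| = 9765625·π^6/24576 ≈ 382022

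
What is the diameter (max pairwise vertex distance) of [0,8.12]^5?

d = √(8.12² + 8.12² + ... + 8.12²) [5 terms] = √(5·8.12²) = 8.12√5 ≈ 18.1569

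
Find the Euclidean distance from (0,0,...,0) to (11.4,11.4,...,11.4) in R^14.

Diagonal = √14 · 11.4 ≈ 42.6549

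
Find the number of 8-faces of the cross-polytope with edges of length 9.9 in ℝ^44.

f_8(44-orthoplex) = 2^9 · (44 choose 9) = 362972420096.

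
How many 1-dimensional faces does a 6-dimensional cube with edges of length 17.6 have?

Number of 1-faces = C(6,1) · 2^(6-1) = 6 · 32 = 192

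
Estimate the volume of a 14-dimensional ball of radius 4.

V = 16777216·π^7/315 ≈ 1.60864e+08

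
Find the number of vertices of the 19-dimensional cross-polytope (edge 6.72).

The vertices are ±e_1, ..., ±e_19, so there are 2·19 = 38.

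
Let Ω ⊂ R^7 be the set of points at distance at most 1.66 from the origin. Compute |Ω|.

V_7(1.66) = π^(7/2) · (1.66)^7 / Γ(7/2 + 1) ≈ 164.111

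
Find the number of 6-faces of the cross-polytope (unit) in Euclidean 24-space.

An n-cross-polytope has 2^(k+1)·C(n,k+1) k-faces. Here 2^7·C(24,7) = 128·346104 = 44301312.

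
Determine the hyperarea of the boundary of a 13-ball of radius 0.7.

S_13(0.7) = 2·π^(13/2)·(0.7)^12 / Γ(13/2) ≈ 0.163856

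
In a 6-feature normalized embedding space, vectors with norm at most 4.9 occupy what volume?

V_6(4.9) = π^(6/2) · (4.9)^6 / Γ(6/2 + 1) ≈ 71527.8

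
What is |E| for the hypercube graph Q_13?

An n-cube has n·2^(n-1) edges. With n = 13: 13·4096 = 53248.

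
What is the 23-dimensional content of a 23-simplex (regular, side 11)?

V = (11^23 / 23!) · √((23+1) / 2^23) ≈ 0.0585866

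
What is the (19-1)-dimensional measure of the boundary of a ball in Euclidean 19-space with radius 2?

S = n·V_n(r)/r = 19·V_19(2)/2 (volume-to-surface relation), giving 268435456·π^9/34459425 ≈ 232210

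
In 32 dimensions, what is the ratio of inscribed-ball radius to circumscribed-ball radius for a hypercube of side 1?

For an n-cube of any side s, the inradius is s/2 and the circumradius is s√n/2, so the ratio is 1/√32 ≈ 0.176777.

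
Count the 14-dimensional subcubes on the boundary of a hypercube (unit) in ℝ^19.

Number of 14-faces = C(19,14) · 2^(19-14) = 11628 · 32 = 372096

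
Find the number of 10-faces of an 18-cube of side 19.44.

An n-cube has C(n,k)·2^(n-k) k-faces. Here C(18,10)·2^8 = 43758·256 = 11202048.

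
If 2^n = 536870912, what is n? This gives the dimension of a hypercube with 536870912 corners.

n = log_2(536870912) = 29.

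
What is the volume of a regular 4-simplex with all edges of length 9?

Volume = 9^4 · √(5/2^4) / 4! ≈ 152.821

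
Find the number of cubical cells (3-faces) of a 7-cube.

Choose 3 of 7 axes to span the face (C(7,3) = 35 ways), then fix each of the remaining 4 coordinates at one of its two extreme values (2^4 = 16 ways): 35·16 = 560.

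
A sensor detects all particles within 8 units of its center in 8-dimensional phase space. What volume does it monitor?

V_8(8) = π^(8/2) · (8)^8 / Γ(8/2 + 1) = 2097152·π^4/3 ≈ 6.80939e+07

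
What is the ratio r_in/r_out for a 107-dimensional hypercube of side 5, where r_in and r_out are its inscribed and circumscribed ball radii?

For an n-cube of any side s, the inradius is s/2 and the circumradius is s√n/2, so the ratio is 1/√107 ≈ 0.0966736.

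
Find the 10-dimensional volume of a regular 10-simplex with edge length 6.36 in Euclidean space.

Volume = 6.36^10 · √(11/2^10) / 10! ≈ 3.09282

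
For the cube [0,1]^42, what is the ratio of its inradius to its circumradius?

For an n-cube of any side s, the inradius is s/2 and the circumradius is s√n/2, so the ratio is 1/√42 ≈ 0.154303.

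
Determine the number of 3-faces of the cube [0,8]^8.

Number of 3-faces = C(8,3) · 2^(8-3) = 56 · 32 = 1792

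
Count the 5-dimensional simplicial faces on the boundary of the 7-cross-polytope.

f_5(7-orthoplex) = 2^6 · (7 choose 6) = 448.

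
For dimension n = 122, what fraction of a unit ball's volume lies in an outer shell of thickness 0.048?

1 - (1-0.048)^122 ≈ 0.997524 ≈ 99.75%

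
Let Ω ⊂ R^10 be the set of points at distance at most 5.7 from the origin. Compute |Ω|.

V_10(5.7) = π^(10/2) · (5.7)^10 / Γ(10/2 + 1) ≈ 9.23244e+07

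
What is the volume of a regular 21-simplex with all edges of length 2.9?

V_21 = √(22) · 2.9^21 / (21! · 2^(21/2)) ≈ 3.25395e-13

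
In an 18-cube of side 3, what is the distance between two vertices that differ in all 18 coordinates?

d = √(3² + 3² + ... + 3²) [18 terms] = √(18·3²) = 3√18 ≈ 12.7279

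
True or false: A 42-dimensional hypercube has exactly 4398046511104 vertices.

True. The 42-cube has 2^42 = 4398046511104 vertices.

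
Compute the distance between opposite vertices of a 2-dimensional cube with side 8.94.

||(8.94,8.94,...,8.94)|| = √(2)·8.94 ≈ 12.6431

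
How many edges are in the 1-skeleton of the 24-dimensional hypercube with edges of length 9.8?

Number of 1-faces = C(24,1)·2^(24-1) = 24·8388608 = 201326592.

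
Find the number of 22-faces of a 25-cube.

Number of 22-faces = C(25,22) · 2^(25-22) = 2300 · 8 = 18400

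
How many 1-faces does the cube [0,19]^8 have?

Each of the 2^8 = 256 vertices has degree 8; total edges = 8·2^8/2 = 1024.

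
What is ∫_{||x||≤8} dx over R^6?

V = 131072·π^3/3 ≈ 1.35468e+06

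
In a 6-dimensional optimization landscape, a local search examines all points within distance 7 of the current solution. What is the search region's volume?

Volume = π^{6/2}·(7)^6/Γ(4) = 117649·π^3/6 ≈ 607976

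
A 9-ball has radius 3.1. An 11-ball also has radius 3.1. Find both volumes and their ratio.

V_9(3.1) ≈ 87211.3. V_11(3.1) ≈ 478722. Ratio V_9/V_11 ≈ 0.1822.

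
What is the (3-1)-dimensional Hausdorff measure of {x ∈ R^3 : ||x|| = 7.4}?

S = n·V_n(r)/r = 3·V_3(7.4)/7.4 (volume-to-surface relation), giving 4πr² = 4π·(7.4)² ≈ 688.134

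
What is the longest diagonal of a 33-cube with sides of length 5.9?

||(5.9,5.9,...,5.9)|| = √(33)·5.9 ≈ 33.8929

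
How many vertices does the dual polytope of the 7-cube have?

An n-cross-polytope has 2n vertices; here n = 7, giving 14.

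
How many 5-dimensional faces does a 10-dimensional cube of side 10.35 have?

Number of 5-faces = C(10,5) · 2^(10-5) = 252 · 32 = 8064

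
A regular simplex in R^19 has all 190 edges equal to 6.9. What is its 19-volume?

For a regular n-simplex with edge a, V = (a^n / n!)·√((n+1)/2^n). With a=6.9, n=19: V ≈ 0.00044032.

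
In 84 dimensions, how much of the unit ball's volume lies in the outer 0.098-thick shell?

V(inner)/V(outer) = ((1-0.098)/1)^84 ≈ 0.0001727, so the shell fraction is 0.999827.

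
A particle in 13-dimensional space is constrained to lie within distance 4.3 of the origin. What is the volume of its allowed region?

The n-ball volume is π^(n/2)·r^n/Γ(n/2+1). With n=13, r=4.3: V ≈ 1.5647e+08.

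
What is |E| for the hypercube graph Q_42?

Each of the 2^42 = 4398046511104 vertices has degree 42; total edges = 42·2^42/2 = 92358976733184.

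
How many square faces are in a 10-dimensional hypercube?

Choose 2 of 10 axes to span the face (C(10,2) = 45 ways), then fix each of the remaining 8 coordinates at one of its two extreme values (2^8 = 256 ways): 45·256 = 11520.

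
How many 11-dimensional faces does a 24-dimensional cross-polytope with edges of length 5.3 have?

f_11(24-orthoplex) = 2^12 · (24 choose 12) = 11076222976.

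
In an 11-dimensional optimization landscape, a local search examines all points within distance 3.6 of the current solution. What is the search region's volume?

V_11(3.6) = π^(11/2) · (3.6)^11 / Γ(11/2 + 1) ≈ 2.47989e+06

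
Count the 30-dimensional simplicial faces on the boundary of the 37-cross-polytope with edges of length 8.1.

Each 30-face is the convex hull of 31 vertices, one chosen as ±e_i from each of 31 distinct axes: 2^31·C(37,31) = 4992435625132032.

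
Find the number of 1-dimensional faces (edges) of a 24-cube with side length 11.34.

An n-cube has n·2^(n-1) edges. With n = 24: 24·8388608 = 201326592.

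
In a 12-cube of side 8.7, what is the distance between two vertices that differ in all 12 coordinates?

d = √(8.7² + 8.7² + ... + 8.7²) [12 terms] = √(12·8.7²) = 8.7√12 ≈ 30.1377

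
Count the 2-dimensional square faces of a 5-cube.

Number of 2-faces = C(5,2) · 2^(5-2) = 10 · 8 = 80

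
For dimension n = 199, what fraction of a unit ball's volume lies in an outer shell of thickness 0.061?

1 - (1-0.061)^199 ≈ 0.9999963654 ≈ 99.999637%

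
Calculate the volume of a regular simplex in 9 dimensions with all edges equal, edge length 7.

V = (7^9 / 9!) · √((9+1) / 2^9) ≈ 15.5412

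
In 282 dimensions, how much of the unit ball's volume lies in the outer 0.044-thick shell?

Shell fraction = 1 - (1-0.044)^282 ≈ 0.9999969159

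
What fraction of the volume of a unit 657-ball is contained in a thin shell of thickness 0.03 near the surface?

V(inner)/V(outer) = ((1-0.03)/1)^657 ≈ 2.037e-09, so the shell fraction is 0.999999998.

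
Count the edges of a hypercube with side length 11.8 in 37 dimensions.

Number of 1-faces = C(37,1)·2^(37-1) = 37·68719476736 = 2542620639232.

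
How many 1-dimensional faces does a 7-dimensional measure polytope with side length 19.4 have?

Choose 1 of 7 axes to span the face (C(7,1) = 7 ways), then fix each of the remaining 6 coordinates at one of its two extreme values (2^6 = 64 ways): 7·64 = 448.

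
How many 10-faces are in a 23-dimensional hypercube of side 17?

An n-cube has C(n,k)·2^(n-k) k-faces. Here C(23,10)·2^13 = 1144066·8192 = 9372188672.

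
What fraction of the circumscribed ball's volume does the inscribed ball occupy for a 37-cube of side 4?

Volume scales as r^n, and r_in/r_out = 1/√37, giving (1/√37)^37 ≈ 9.73348e-30.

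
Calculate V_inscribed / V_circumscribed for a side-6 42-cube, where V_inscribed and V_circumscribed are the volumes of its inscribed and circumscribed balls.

Volume scales as r^n, and r_in/r_out = 1/√42, giving (1/√42)^42 ≈ 8.1614e-35.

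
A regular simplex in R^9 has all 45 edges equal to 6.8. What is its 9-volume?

V_9 = √(10) · 6.8^9 / (9! · 2^(9/2)) ≈ 11.9724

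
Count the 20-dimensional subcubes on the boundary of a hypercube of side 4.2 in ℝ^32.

An n-cube has C(n,k)·2^(n-k) k-faces. Here C(32,20)·2^12 = 225792840·4096 = 924847472640.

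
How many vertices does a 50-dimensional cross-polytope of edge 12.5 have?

The vertices are ±e_1, ..., ±e_50, so there are 2·50 = 100.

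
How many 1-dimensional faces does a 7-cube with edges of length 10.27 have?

Choose 1 of 7 axes to span the face (C(7,1) = 7 ways), then fix each of the remaining 6 coordinates at one of its two extreme values (2^6 = 64 ways): 7·64 = 448.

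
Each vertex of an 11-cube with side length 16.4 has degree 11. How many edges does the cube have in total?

Each of the 2^11 = 2048 vertices has degree 11; total edges = 11·2^11/2 = 11264.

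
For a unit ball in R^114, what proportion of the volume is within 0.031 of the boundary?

V(inner)/V(outer) = ((1-0.031)/1)^114 ≈ 0.0276, so the shell fraction is 0.9724.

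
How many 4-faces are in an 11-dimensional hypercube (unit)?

f_4(11-cube) = (11 choose 4) · 2^7 = 42240.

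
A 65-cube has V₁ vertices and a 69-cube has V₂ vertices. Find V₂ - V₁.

V₁ = 2^65 = 36893488147419103232. V₂ = 2^69 = 590295810358705651712. V₂ - V₁ = 553402322211286548480.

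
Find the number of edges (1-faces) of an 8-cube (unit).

f_1(8-cube) = (8 choose 1) · 2^7 = 1024.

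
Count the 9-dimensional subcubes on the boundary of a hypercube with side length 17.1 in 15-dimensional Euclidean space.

Choose 9 of 15 axes to span the face (C(15,9) = 5005 ways), then fix each of the remaining 6 coordinates at one of its two extreme values (2^6 = 64 ways): 5005·64 = 320320.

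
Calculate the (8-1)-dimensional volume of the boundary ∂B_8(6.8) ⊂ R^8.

|∂B_8(6.8)| ≈ 2.18293e+07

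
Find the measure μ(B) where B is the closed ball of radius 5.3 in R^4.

Volume = π^{4/2}·(5.3)^4/Γ(3) ≈ 3893.8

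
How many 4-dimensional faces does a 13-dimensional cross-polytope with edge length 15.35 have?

Each 4-face is the convex hull of 5 vertices, one chosen as ±e_i from each of 5 distinct axes: 2^5·C(13,5) = 41184.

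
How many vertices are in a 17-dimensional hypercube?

f_0(17-cube) = (17 choose 0) · 2^17 = 131072.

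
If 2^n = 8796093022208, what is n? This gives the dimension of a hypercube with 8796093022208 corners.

Since 2^n = 8796093022208, we have n = 43.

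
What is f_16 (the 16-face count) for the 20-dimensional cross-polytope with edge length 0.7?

Each 16-face is the convex hull of 17 vertices, one chosen as ±e_i from each of 17 distinct axes: 2^17·C(20,17) = 149422080.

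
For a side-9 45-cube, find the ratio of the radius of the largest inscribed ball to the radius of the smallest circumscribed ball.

For an n-cube of any side s, the inradius is s/2 and the circumradius is s√n/2, so the ratio is 1/√45 ≈ 0.149071.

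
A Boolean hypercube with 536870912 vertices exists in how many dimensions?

The n-cube has 2^n vertices, and 536870912 = 2^29, so n = 29.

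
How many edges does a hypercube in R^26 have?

An n-cube has n·2^(n-1) edges. With n = 26: 26·33554432 = 872415232.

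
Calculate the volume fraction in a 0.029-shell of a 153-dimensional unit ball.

V(inner)/V(outer) = ((1-0.029)/1)^153 ≈ 0.01108, so the shell fraction is 0.98892.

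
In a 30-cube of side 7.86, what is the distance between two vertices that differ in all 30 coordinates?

d = √(7.86² + 7.86² + ... + 7.86²) [30 terms] = √(30·7.86²) = 7.86√30 ≈ 43.051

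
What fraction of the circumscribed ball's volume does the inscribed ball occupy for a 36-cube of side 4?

V_in / V_out = (r_in/r_out)^36 = (1/√36)^36 = 36^(-36/2) ≈ 9.69516e-29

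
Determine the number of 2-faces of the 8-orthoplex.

Number of 2-faces = 2^(2+1) · C(8,2+1) = 8 · 56 = 448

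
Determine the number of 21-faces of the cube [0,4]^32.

Number of 21-faces = C(32,21) · 2^(32-21) = 129024480 · 2048 = 264242135040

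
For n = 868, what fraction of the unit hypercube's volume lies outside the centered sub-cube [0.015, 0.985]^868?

1 - (1 - 2·0.015)^868 = 1 - 0.97^868 ≈ 1 - 3.295e-12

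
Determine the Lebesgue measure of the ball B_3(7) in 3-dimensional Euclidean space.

V_3(7) = π^(3/2) · (7)^3 / Γ(3/2 + 1) = 1372·π/3 ≈ 1436.76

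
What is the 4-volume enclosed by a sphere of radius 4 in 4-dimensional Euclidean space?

Volume = π^{4/2}·(4)^4/Γ(3) = 128·π^2 ≈ 1263.31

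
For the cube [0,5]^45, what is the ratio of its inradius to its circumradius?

Ratio = (s/2)/(s√45/2) = 45^(-1/2) ≈ 0.149071.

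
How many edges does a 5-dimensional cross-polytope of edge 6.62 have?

f_1(5-orthoplex) = 2^2 · (5 choose 2) = 40.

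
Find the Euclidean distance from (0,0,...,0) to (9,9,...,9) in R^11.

||(9,9,...,9)|| = √(11)·9 ≈ 29.8496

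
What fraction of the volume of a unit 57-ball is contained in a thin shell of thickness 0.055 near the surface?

Shell fraction = 1 - (1-0.055)^57 ≈ 0.960225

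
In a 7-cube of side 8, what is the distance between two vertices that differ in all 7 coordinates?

The space diagonal of an n-cube of side s is s√n. Here 8·√7 ≈ 21.166.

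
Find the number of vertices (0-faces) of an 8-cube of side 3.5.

Choose 0 of 8 axes to span the face (C(8,0) = 1 way), then fix each of the remaining 8 coordinates at one of its two extreme values (2^8 = 256 ways): 1·256 = 256.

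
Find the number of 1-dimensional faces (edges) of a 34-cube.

Number of 1-faces = C(34,1)·2^(34-1) = 34·8589934592 = 292057776128.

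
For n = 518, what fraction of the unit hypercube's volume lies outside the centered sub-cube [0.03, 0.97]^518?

Shell fraction = 1 - (1-0.06)^518 ≈ 1 - 1.203e-14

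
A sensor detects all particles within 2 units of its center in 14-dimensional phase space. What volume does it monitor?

Volume = π^{14/2}·(2)^14/Γ(8) = 1024·π^7/315 ≈ 9818.35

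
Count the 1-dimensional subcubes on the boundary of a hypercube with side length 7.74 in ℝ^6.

Number of 1-faces = C(6,1) · 2^(6-1) = 6 · 32 = 192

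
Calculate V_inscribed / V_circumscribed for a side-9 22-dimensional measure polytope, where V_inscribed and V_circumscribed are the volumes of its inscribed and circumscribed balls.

Volume scales as r^n, and r_in/r_out = 1/√22, giving (1/√22)^22 ≈ 1.7114e-15.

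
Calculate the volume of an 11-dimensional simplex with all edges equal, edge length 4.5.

V_11 = √(12) · 4.5^11 / (11! · 2^(11/2)) ≈ 0.0293838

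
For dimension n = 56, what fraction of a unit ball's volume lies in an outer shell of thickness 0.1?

1 - (1-0.1)^56 ≈ 0.997261 ≈ 99.73%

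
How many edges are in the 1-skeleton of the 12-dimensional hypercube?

The 12-cube has n·2^(n-1) = 12·2^11 = 12·2048 = 24576 edges.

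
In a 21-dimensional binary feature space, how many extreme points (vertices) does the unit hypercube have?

Each vertex is a binary string of length 21, so there are 2^21 = 2097152.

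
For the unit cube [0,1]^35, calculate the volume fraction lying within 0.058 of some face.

The inner cube has side 1-2·0.058 = 0.884 and volume (0.884)^35 ≈ 0.01336, so the shell holds 0.986639 of the volume.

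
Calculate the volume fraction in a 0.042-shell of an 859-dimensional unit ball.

V(inner)/V(outer) = ((1-0.042)/1)^859 ≈ 9.839e-17, so the shell fraction is 1 - 9.839e-17.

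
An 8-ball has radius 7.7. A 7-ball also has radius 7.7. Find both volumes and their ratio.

V_8(7.7) ≈ 5.0155e+07. V_7(7.7) ≈ 7.58255e+06. Ratio V_8/V_7 ≈ 6.615.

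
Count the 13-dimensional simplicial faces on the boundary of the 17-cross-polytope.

Number of 13-faces = 2^(13+1) · C(17,13+1) = 16384 · 680 = 11141120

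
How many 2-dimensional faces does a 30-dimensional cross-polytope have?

f_2(30-orthoplex) = 2^3 · (30 choose 3) = 32480.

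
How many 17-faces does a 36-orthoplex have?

Each 17-face is the convex hull of 18 vertices, one chosen as ±e_i from each of 18 distinct axes: 2^18·C(36,18) = 2378992268083200.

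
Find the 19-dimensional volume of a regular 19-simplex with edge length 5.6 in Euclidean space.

For a regular n-simplex with edge a, V = (a^n / n!)·√((n+1)/2^n). With a=5.6, n=19: V ≈ 8.3408e-06.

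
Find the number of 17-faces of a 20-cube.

f_17(20-cube) = (20 choose 17) · 2^3 = 9120.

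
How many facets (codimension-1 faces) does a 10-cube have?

Number of 9-faces = C(10,9) · 2^(10-9) = 10 · 2 = 20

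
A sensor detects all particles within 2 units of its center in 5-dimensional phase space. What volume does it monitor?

Volume = π^{5/2}·(2)^5/Γ(7/2) = 256·π^2/15 ≈ 168.441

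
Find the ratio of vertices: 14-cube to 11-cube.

The 14-cube has 2^14 = 16384 vertices. The 11-cube has 2^11 = 2048 vertices. Ratio: 16384/2048 = 8.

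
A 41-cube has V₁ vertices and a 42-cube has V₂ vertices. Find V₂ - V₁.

V₁ = 2^41 = 2199023255552. V₂ = 2^42 = 4398046511104. V₂ - V₁ = 2199023255552.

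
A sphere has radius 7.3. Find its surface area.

S = n·V_n(r)/r = 3·V_3(7.3)/7.3 (volume-to-surface relation), giving 4πr² = 4π·(7.3)² ≈ 669.662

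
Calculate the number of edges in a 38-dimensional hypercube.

The 38-cube has n·2^(n-1) = 38·2^37 = 38·137438953472 = 5222680231936 edges.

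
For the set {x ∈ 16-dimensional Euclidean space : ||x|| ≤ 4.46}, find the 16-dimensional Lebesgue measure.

Volume = π^{16/2}·(4.46)^16/Γ(9) ≈ 5.76815e+09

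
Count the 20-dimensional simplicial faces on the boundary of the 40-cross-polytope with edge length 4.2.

Each 20-face is the convex hull of 21 vertices, one chosen as ±e_i from each of 21 distinct axes: 2^21·C(40,21) = 275319165340876800.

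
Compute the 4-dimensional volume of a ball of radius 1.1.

Volume = π^{4/2}·(1.1)^4/Γ(3) ≈ 7.22504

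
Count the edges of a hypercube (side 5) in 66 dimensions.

Number of 1-faces = C(66,1)·2^(66-1) = 66·36893488147419103232 = 2434970217729660813312.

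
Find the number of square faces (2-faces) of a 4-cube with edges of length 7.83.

f_2(4-cube) = (4 choose 2) · 2^2 = 24.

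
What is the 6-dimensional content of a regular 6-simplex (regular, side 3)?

V_6 = √(7) · 3^6 / (6! · 2^(6/2)) ≈ 0.334853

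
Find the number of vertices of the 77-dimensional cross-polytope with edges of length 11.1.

Number of vertices = 2n = 154.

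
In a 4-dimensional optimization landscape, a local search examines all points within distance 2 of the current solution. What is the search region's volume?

V_4(2) = π^(4/2) · (2)^4 / Γ(4/2 + 1) = 8·π^2 ≈ 78.9568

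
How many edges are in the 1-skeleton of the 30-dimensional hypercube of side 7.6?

The 30-cube has n·2^(n-1) = 30·2^29 = 30·536870912 = 16106127360 edges.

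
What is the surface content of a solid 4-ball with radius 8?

S_4(8) = 2·π^(4/2)·(8)^3 / Γ(4/2) = 1024·π^2 ≈ 10106.5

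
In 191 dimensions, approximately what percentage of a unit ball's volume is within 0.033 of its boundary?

1 - (1-0.033)^191 ≈ 0.998354 ≈ 99.84%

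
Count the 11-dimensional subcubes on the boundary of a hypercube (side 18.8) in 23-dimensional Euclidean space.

An n-cube has C(n,k)·2^(n-k) k-faces. Here C(23,11)·2^12 = 1352078·4096 = 5538111488.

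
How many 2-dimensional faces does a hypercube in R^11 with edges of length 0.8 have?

f_2(11-cube) = (11 choose 2) · 2^9 = 28160.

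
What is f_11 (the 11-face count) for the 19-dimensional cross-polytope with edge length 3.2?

An n-cross-polytope has 2^(k+1)·C(n,k+1) k-faces. Here 2^12·C(19,12) = 4096·50388 = 206389248.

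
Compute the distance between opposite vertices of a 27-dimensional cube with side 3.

d = √(3² + 3² + ... + 3²) [27 terms] = √(27·3²) = 3√27 ≈ 15.5885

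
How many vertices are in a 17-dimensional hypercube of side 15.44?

An n-cube has C(n,k)·2^(n-k) k-faces. Here C(17,0)·2^17 = 1·131072 = 131072.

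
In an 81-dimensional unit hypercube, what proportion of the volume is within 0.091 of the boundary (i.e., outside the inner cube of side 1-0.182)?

1 - (1 - 2·0.091)^81 = 1 - 0.818^81 ≈ 0.9999999143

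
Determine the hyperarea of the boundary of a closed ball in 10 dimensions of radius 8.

S_10(8) = 2·π^(10/2)·(8)^9 / Γ(10/2) = 33554432·π^5/3 ≈ 3.42277e+09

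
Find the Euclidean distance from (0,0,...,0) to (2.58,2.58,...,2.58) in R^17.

d = √(2.58² + 2.58² + ... + 2.58²) [17 terms] = √(17·2.58²) = 2.58√17 ≈ 10.6376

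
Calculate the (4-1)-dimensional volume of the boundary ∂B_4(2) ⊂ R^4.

S = n·V_n(r)/r = 4·V_4(2)/2 (volume-to-surface relation), giving 16·π^2 ≈ 157.914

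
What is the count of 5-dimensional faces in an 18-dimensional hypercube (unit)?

Choose 5 of 18 axes to span the face (C(18,5) = 8568 ways), then fix each of the remaining 13 coordinates at one of its two extreme values (2^13 = 8192 ways): 8568·8192 = 70189056.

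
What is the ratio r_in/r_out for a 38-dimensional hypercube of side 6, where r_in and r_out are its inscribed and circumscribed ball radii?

For an n-cube of any side s, the inradius is s/2 and the circumradius is s√n/2, so the ratio is 1/√38 ≈ 0.162221.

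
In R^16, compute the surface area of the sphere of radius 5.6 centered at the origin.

S_16(5.6) = 2·π^(16/2)·(5.6)^15 / Γ(16/2) ≈ 6.28954e+11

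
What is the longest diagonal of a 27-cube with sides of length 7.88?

Diagonal = √27 · 7.88 ≈ 40.9457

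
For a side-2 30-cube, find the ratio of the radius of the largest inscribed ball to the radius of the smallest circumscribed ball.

r_in = 2/2 (half the side); r_out = 2√30/2 (half the diagonal). Ratio = 1/√30 ≈ 0.182574.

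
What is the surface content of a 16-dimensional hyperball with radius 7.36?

|∂B_16(7.36)| ≈ 3.79285e+13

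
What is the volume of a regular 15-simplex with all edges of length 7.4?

V_15 = √(16) · 7.4^15 / (15! · 2^(15/2)) ≈ 0.184634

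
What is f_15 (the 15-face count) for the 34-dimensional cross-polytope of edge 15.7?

Each 15-face is the convex hull of 16 vertices, one chosen as ±e_i from each of 16 distinct axes: 2^16·C(34,16) = 144438816276480.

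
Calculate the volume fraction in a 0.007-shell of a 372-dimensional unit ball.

Shell fraction = 1 - (1-0.007)^372 ≈ 0.926697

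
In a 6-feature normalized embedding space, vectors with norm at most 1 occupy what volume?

The n-ball volume is π^(n/2)·r^n/Γ(n/2+1). With n=6, r=1: V = π^3/6 ≈ 5.16771.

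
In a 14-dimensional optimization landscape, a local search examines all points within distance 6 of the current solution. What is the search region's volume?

V_14(6) = π^(14/2) · (6)^14 / Γ(14/2 + 1) = 544195584·π^7/35 ≈ 4.69609e+10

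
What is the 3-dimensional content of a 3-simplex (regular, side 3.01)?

Volume = (√2/12) · 3.01³ = 3.21391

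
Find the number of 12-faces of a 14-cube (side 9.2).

Choose 12 of 14 axes to span the face (C(14,12) = 91 ways), then fix each of the remaining 2 coordinates at one of its two extreme values (2^2 = 4 ways): 91·4 = 364.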